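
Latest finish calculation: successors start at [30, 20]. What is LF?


LF = min of all successor start times
Successors start at: [30, 20]
LF = min(30, 20)
= 20


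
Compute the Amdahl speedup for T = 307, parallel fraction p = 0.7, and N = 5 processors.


Amdahl's law: T_p = T × ((1-p) + p/N)
= 307 × ((1-0.7) + 0.7/5)
= 307 × (0.30 + 0.1400)
= 307 × 0.4400
= 135.08
Speedup = 307/135.08
= 2.27×


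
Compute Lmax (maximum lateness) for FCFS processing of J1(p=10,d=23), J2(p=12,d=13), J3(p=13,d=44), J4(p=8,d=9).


Lateness per job (L = C - d):
  J1: C=10, d=23, L=-13
  J2: C=22, d=13, L=9
  J3: C=35, d=44, L=-9
  J4: C=43, d=9, L=34
Lmax = max(-13, 9, -9, 34)
= 34


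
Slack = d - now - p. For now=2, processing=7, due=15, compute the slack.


Slack = due - current_time - processing
= 15 - 2 - 7
= 6


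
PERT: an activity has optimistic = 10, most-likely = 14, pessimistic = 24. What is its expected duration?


te = (o + 4m + p) / 6
= (10 + 4×14 + 24) / 6
= (10 + 56 + 24) / 6
= 90 / 6
= 15.00


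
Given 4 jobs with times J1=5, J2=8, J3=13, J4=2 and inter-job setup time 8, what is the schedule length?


Makespan = Σ processing + (n-1) × setup
= (5 + 8 + 13 + 2) + (4-1)×8
= 28 + 24
= 52 time units


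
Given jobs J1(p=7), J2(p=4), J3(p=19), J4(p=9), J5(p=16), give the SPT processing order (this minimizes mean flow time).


SPT: sort by shortest processing time
  J2: p=4
  J1: p=7
  J4: p=9
  J5: p=16
  J3: p=19
Order: J2 → J1 → J4 → J5 → J3


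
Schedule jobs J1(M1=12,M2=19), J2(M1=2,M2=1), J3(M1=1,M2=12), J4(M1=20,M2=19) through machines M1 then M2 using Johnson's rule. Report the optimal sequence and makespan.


Johnson's rule:
Group 1 (M1≤M2, sort by M1): ['J3', 'J1']
Group 2 (M1>M2, sort desc M2): ['J4', 'J2']
Sequence: J3 → J1 → J4 → J2
Makespan calculation:
  J3: M1 done=1, M2 done=13
  J1: M1 done=13, M2 done=32
  J4: M1 done=33, M2 done=52
  J2: M1 done=35, M2 done=53
= Sequence: J3 → J1 → J4 → J2, Makespan: 53


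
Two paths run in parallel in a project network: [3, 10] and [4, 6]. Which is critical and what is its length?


Path A: 3 + 10 = 13
Path B: 4 + 6 = 10
Critical path = longest = max(13, 10)
= 13 (Path A)


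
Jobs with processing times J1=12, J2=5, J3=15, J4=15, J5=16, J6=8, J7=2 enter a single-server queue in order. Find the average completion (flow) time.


Completion times:
  J1: completes at 12
  J2: completes at 17
  J3: completes at 32
  J4: completes at 47
  J5: completes at 63
  J6: completes at 71
  J7: completes at 73
Sum = 315
Average = 315/7
= 45.00


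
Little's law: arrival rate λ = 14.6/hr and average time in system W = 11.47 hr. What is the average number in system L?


Little's law: L = λ × W
= 14.6 × 11.47
= 167.46


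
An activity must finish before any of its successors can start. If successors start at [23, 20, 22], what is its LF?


LF = min of all successor start times
Successors start at: [23, 20, 22]
LF = min(23, 20, 22)
= 20


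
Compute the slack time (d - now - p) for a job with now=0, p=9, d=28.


Slack = due - current_time - processing
= 28 - 0 - 9
= 19


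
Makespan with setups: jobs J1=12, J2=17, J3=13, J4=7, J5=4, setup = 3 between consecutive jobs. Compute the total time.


Makespan = Σ processing + (n-1) × setup
= (12 + 17 + 13 + 7 + 4) + (5-1)×3
= 53 + 12
= 65 time units


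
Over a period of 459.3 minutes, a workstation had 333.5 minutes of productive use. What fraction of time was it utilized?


Utilization = busy / total × 100
= 333.5 / 459.3 × 100
= 72.6%


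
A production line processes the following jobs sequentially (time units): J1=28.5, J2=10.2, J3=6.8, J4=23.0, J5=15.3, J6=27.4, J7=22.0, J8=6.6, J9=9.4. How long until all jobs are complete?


Sequential makespan: sum all processing times
= 28.5 + 10.2 + 6.8 + 23.0 + 15.3 + 27.4 + 22.0 + 6.6 + 9.4
= 149.2 time units


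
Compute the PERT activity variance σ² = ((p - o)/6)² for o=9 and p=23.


σ² = ((p - o) / 6)² = (p - o)² / 36
= (23 - 9)² / 36
= 14² / 36
= 196 / 36
= 5.4444


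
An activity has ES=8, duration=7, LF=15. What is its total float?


EF = ES + duration = 8 + 7 = 15
LS = LF - duration = 15 - 7 = 8
Total Float = LF - EF = 15 - 15
(or LS - ES = 8 - 8)
= 0


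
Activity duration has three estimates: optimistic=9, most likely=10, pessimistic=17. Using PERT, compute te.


te = (o + 4m + p) / 6
= (9 + 4×10 + 17) / 6
= (9 + 40 + 17) / 6
= 66 / 6
= 11.00


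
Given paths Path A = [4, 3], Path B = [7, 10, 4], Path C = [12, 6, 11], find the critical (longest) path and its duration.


Path A: 4 + 3 = 7
Path B: 7 + 10 + 4 = 21
Path C: 12 + 6 + 11 = 29
Critical path = longest = max(7, 21, 29)
= 29 (Path C)


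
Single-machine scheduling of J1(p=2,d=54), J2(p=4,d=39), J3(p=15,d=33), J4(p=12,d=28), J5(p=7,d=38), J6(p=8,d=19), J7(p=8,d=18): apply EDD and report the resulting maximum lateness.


EDD order: J7 → J6 → J4 → J3 → J5 → J2 → J1
Completion and lateness:
  J7: C=8, d=18, L=8-18=-10
  J6: C=16, d=19, L=16-19=-3
  J4: C=28, d=28, L=28-28=0
  J3: C=43, d=33, L=43-33=10
  J5: C=50, d=38, L=50-38=12
  J2: C=54, d=39, L=54-39=15
  J1: C=56, d=54, L=56-54=2
Lmax = max(-10, -3, 0, 10, 12, 15, 2)
= 15


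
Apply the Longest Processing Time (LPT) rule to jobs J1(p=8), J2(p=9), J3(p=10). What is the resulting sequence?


LPT: sort by longest processing time first
  J3: p=10
  J2: p=9
  J1: p=8
Order: J3 → J2 → J1


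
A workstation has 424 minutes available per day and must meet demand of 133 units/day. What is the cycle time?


Cycle time = available time / demand
= 424 / 133
= 3.19 min/unit


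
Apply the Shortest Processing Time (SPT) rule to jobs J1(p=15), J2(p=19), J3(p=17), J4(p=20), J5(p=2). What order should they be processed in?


SPT: sort by shortest processing time
  J5: p=2
  J1: p=15
  J3: p=17
  J2: p=19
  J4: p=20
Order: J5 → J1 → J3 → J2 → J4


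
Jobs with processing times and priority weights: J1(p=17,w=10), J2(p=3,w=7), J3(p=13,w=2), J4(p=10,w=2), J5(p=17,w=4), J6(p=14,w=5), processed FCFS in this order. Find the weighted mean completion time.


Completion times:
  J1: C=17, w×C=10×17=170
  J2: C=20, w×C=7×20=140
  J3: C=33, w×C=2×33=66
  J4: C=43, w×C=2×43=86
  J5: C=60, w×C=4×60=240
  J6: C=74, w×C=5×74=370
Sum w×C = 1072
Sum w = 30
Weighted avg = 1072/30
= 35.73


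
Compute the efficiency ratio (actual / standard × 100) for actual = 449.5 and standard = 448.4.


Efficiency = (actual / standard) × 100
= (449.5 / 448.4) × 100
= 100.2%


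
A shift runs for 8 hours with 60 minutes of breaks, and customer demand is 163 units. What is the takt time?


Available = 8×60 - 60 = 420 min
Takt time = 420 / 163
= 2.58 min/unit


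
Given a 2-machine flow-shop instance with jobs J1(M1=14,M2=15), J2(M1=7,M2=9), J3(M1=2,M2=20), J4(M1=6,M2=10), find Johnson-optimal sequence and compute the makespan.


Johnson's rule:
Group 1 (M1≤M2, sort by M1): ['J3', 'J4', 'J2', 'J1']
Group 2 (M1>M2, sort desc M2): []
Sequence: J3 → J4 → J2 → J1
Makespan calculation:
  J3: M1 done=2, M2 done=22
  J4: M1 done=8, M2 done=32
  J2: M1 done=15, M2 done=41
  J1: M1 done=29, M2 done=56
= Sequence: J3 → J4 → J2 → J1, Makespan: 56


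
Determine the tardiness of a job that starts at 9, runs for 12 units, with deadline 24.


Completion = start + processing = 9 + 12 = 21
Tardiness = max(0, C - d) = max(0, 21 - 24)
= max(0, -3)
= 0


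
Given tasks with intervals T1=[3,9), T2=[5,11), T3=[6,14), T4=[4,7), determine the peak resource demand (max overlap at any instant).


Check each time point for overlaps:
  t=6: 4 tasks active (T1, T2, T3, T4)
Max concurrent = 4


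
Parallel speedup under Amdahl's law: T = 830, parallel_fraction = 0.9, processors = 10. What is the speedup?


Amdahl's law: T_p = T × ((1-p) + p/N)
= 830 × ((1-0.9) + 0.9/10)
= 830 × (0.10 + 0.0900)
= 830 × 0.1900
= 157.70
Speedup = 830/157.70
= 5.26×


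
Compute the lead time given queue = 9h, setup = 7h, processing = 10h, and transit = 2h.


Lead time = queue + setup + processing + transit
= 9 + 7 + 10 + 2
= 28 hours


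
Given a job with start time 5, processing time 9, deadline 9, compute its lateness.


Completion = 5 + 9 = 14
Lateness = C - d = 14 - 9
= 5


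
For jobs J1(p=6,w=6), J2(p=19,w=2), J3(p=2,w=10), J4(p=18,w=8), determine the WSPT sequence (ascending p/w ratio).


WSPT (Smith's rule): sort by p/w ascending
  J3: p/w = 2/10 = 0.200
  J1: p/w = 6/6 = 1.000
  J4: p/w = 18/8 = 2.250
  J2: p/w = 19/2 = 9.500
Order: J3 → J1 → J4 → J2


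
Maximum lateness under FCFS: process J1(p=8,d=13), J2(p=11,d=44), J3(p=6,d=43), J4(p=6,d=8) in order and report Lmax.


Lateness per job (L = C - d):
  J1: C=8, d=13, L=-5
  J2: C=19, d=44, L=-25
  J3: C=25, d=43, L=-18
  J4: C=31, d=8, L=23
Lmax = max(-5, -25, -18, 23)
= 23


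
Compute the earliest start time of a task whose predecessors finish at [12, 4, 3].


ES = max of all predecessor completion times
Predecessors: [12, 4, 3]
ES = max(12, 4, 3)
= 12


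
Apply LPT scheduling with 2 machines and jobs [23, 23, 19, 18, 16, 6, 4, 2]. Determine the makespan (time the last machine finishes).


Jobs (LPT sorted): [23, 23, 19, 18, 16, 6, 4, 2]
Machines: 2
  J=23 → Machine 1 (load: 0+23=23)
  J=23 → Machine 2 (load: 0+23=23)
  J=19 → Machine 1 (load: 23+19=42)
  J=18 → Machine 2 (load: 23+18=41)
  J=16 → Machine 2 (load: 41+16=57)
  J=6 → Machine 1 (load: 42+6=48)
  J=4 → Machine 1 (load: 48+4=52)
  J=2 → Machine 1 (load: 52+2=54)
Machine loads: [54, 57]
Makespan = max = 57 time units


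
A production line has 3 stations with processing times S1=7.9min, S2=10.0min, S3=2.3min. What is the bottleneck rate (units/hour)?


Bottleneck = longest station time
Station times: [7.9, 10.0, 2.3]
Max = 10.0 min
Rate = 60 / 10.0
= 6.00 units/hour (bottleneck: 10.0min)


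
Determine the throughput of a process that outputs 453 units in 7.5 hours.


Throughput = units / time
= 453 / 7.5
= 60.4 units/hour


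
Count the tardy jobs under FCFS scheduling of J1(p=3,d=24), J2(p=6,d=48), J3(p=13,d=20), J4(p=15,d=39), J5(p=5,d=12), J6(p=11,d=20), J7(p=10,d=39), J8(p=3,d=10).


Completion vs due date:
  J1: C=3, d=24 → on time
  J2: C=9, d=48 → on time
  J3: C=22, d=20 → TARDY
  J4: C=37, d=39 → on time
  J5: C=42, d=12 → TARDY
  J6: C=53, d=20 → TARDY
  J7: C=63, d=39 → TARDY
  J8: C=66, d=10 → TARDY
Tardy jobs: J3, J5, J6, J7, J8
Count = 5


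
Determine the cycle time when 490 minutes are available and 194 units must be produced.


Cycle time = available time / demand
= 490 / 194
= 2.53 min/unit


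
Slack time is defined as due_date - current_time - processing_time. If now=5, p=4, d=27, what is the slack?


Slack = due - current_time - processing
= 27 - 5 - 4
= 18


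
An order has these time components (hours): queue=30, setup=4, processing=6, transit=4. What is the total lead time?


Lead time = queue + setup + processing + transit
= 30 + 4 + 6 + 4
= 44 hours


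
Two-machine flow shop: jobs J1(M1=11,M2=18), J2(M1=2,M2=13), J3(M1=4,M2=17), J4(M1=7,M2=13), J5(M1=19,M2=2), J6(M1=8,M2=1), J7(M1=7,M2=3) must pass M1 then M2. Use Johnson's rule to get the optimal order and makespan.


Johnson's rule:
Group 1 (M1≤M2, sort by M1): ['J2', 'J3', 'J4', 'J1']
Group 2 (M1>M2, sort desc M2): ['J7', 'J5', 'J6']
Sequence: J2 → J3 → J4 → J1 → J7 → J5 → J6
Makespan calculation:
  J2: M1 done=2, M2 done=15
  J3: M1 done=6, M2 done=32
  J4: M1 done=13, M2 done=45
  J1: M1 done=24, M2 done=63
  J7: M1 done=31, M2 done=66
  J5: M1 done=50, M2 done=68
  J6: M1 done=58, M2 done=69
= Sequence: J2 → J3 → J4 → J1 → J7 → J5 → J6, Makespan: 69


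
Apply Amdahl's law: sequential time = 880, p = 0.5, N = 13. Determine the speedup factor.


Amdahl's law: T_p = T × ((1-p) + p/N)
= 880 × ((1-0.5) + 0.5/13)
= 880 × (0.50 + 0.0385)
= 880 × 0.5385
= 473.85
Speedup = 880/473.85
= 1.86×


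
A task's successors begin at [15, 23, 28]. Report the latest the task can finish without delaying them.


LF = min of all successor start times
Successors start at: [15, 23, 28]
LF = min(15, 23, 28)
= 15


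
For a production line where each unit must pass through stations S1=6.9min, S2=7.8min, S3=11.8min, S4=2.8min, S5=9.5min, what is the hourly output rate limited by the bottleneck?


Bottleneck = longest station time
Station times: [6.9, 7.8, 11.8, 2.8, 9.5]
Max = 11.8 min
Rate = 60 / 11.8
= 5.08 units/hour (bottleneck: 11.8min)


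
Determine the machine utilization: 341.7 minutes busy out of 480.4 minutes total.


Utilization = busy / total × 100
= 341.7 / 480.4 × 100
= 71.1%


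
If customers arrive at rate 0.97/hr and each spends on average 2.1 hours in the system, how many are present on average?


Little's law: L = λ × W
= 0.97 × 2.1
= 2.04


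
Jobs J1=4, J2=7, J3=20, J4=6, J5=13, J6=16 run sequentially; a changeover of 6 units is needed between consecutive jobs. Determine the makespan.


Makespan = Σ processing + (n-1) × setup
= (4 + 7 + 20 + 6 + 13 + 16) + (6-1)×6
= 66 + 30
= 96 time units


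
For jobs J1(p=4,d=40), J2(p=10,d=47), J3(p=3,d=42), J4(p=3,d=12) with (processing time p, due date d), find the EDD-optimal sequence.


EDD: sort by earliest due date
  J4: d=12, p=3
  J1: d=40, p=4
  J3: d=42, p=3
  J2: d=47, p=10
Order: J4 → J1 → J3 → J2


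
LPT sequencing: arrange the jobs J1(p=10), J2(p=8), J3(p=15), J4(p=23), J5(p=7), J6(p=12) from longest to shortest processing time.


LPT: sort by longest processing time first
  J4: p=23
  J3: p=15
  J6: p=12
  J1: p=10
  J2: p=8
  J5: p=7
Order: J4 → J3 → J6 → J1 → J2 → J5


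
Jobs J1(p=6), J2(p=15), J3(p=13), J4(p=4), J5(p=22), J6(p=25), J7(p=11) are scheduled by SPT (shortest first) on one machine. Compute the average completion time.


SPT order: J4 → J1 → J7 → J3 → J2 → J5 → J6
Completion times:
  J4: C=4
  J1: C=10
  J7: C=21
  J3: C=34
  J2: C=49
  J5: C=71
  J6: C=96
Sum = 285, n = 7
Mean flow = 285/7
= 40.71


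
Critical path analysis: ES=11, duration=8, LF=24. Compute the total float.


EF = ES + duration = 11 + 8 = 19
LS = LF - duration = 24 - 8 = 16
Total Float = LF - EF = 24 - 19
(or LS - ES = 16 - 11)
= 5


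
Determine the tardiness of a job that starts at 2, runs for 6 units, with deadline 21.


Completion = start + processing = 2 + 6 = 8
Tardiness = max(0, C - d) = max(0, 8 - 21)
= max(0, -13)
= 0


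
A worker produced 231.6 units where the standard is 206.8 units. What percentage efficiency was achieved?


Efficiency = (actual / standard) × 100
= (231.6 / 206.8) × 100
= 112.0%


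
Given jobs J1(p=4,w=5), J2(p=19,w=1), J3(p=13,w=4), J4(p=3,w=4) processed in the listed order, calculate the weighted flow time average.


Completion times:
  J1: C=4, w×C=5×4=20
  J2: C=23, w×C=1×23=23
  J3: C=36, w×C=4×36=144
  J4: C=39, w×C=4×39=156
Sum w×C = 343
Sum w = 14
Weighted avg = 343/14
= 24.50


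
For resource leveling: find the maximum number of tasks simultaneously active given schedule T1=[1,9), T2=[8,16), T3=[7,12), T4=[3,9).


Check each time point for overlaps:
  t=8: 4 tasks active (T1, T2, T3, T4)
Max concurrent = 4


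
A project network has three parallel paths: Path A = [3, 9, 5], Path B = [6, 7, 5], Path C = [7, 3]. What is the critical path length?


Path A: 3 + 9 + 5 = 17
Path B: 6 + 7 + 5 = 18
Path C: 7 + 3 = 10
Critical path = longest = max(17, 18, 10)
= 18 (Path B)


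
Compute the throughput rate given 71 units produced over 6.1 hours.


Throughput = units / time
= 71 / 6.1
= 11.6 units/hour


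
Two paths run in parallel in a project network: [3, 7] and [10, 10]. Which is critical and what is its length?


Path A: 3 + 7 = 10
Path B: 10 + 10 = 20
Critical path = longest = max(10, 20)
= 20 (Path B)


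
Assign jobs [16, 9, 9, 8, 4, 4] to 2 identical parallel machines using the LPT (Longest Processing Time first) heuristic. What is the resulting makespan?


Jobs (LPT sorted): [16, 9, 9, 8, 4, 4]
Machines: 2
  J=16 → Machine 1 (load: 0+16=16)
  J=9 → Machine 2 (load: 0+9=9)
  J=9 → Machine 2 (load: 9+9=18)
  J=8 → Machine 1 (load: 16+8=24)
  J=4 → Machine 2 (load: 18+4=22)
  J=4 → Machine 2 (load: 22+4=26)
Machine loads: [24, 26]
Makespan = max = 26 time units


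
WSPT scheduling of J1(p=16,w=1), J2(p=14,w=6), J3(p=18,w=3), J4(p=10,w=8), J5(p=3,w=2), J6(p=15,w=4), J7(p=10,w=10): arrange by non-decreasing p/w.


WSPT (Smith's rule): sort by p/w ascending
  J7: p/w = 10/10 = 1.000
  J4: p/w = 10/8 = 1.250
  J5: p/w = 3/2 = 1.500
  J2: p/w = 14/6 = 2.333
  J6: p/w = 15/4 = 3.750
  J3: p/w = 18/3 = 6.000
  J1: p/w = 16/1 = 16.000
Order: J7 → J4 → J5 → J2 → J6 → J3 → J1


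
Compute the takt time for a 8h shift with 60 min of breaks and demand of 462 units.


Available = 8×60 - 60 = 420 min
Takt time = 420 / 462
= 0.91 min/unit


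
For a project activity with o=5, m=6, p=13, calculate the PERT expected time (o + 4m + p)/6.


te = (o + 4m + p) / 6
= (5 + 4×6 + 13) / 6
= (5 + 24 + 13) / 6
= 42 / 6
= 7.00


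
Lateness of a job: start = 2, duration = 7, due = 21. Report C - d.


Completion = 2 + 7 = 9
Lateness = C - d = 9 - 21
= -12


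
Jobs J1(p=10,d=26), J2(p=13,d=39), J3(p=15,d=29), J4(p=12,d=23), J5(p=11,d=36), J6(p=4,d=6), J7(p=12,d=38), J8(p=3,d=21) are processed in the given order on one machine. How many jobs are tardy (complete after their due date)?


Completion vs due date:
  J1: C=10, d=26 → on time
  J2: C=23, d=39 → on time
  J3: C=38, d=29 → TARDY
  J4: C=50, d=23 → TARDY
  J5: C=61, d=36 → TARDY
  J6: C=65, d=6 → TARDY
  J7: C=77, d=38 → TARDY
  J8: C=80, d=21 → TARDY
Tardy jobs: J3, J4, J5, J6, J7, J8
Count = 6


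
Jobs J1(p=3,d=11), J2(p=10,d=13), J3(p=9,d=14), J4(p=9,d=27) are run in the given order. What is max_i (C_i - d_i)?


Lateness per job (L = C - d):
  J1: C=3, d=11, L=-8
  J2: C=13, d=13, L=0
  J3: C=22, d=14, L=8
  J4: C=31, d=27, L=4
Lmax = max(-8, 0, 8, 4)
= 8


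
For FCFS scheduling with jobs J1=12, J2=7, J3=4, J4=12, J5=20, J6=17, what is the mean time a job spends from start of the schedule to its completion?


Completion times:
  J1: completes at 12
  J2: completes at 19
  J3: completes at 23
  J4: completes at 35
  J5: completes at 55
  J6: completes at 72
Sum = 216
Average = 216/6
= 36.00


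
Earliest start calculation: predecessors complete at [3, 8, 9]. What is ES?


ES = max of all predecessor completion times
Predecessors: [3, 8, 9]
ES = max(3, 8, 9)
= 9


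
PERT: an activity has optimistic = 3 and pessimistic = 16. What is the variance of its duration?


σ² = ((p - o) / 6)² = (p - o)² / 36
= (16 - 3)² / 36
= 13² / 36
= 169 / 36
= 4.6944


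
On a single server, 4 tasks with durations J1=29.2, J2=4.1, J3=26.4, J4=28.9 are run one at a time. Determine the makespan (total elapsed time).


Sequential makespan: sum all processing times
= 29.2 + 4.1 + 26.4 + 28.9
= 88.6 time units


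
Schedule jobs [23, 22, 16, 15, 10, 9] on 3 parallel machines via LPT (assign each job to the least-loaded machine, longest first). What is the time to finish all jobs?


Jobs (LPT sorted): [23, 22, 16, 15, 10, 9]
Machines: 3
  J=23 → Machine 1 (load: 0+23=23)
  J=22 → Machine 2 (load: 0+22=22)
  J=16 → Machine 3 (load: 0+16=16)
  J=15 → Machine 3 (load: 16+15=31)
  J=10 → Machine 2 (load: 22+10=32)
  J=9 → Machine 1 (load: 23+9=32)
Machine loads: [32, 32, 31]
Makespan = max = 32 time units


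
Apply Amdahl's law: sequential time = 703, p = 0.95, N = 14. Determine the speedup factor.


Amdahl's law: T_p = T × ((1-p) + p/N)
= 703 × ((1-0.95) + 0.95/14)
= 703 × (0.05 + 0.0679)
= 703 × 0.1179
= 82.85
Speedup = 703/82.85
= 8.48×


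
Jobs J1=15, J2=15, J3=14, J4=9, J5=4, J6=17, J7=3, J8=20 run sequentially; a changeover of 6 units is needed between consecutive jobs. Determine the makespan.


Makespan = Σ processing + (n-1) × setup
= (15 + 15 + 14 + 9 + 4 + 17 + 3 + 20) + (8-1)×6
= 97 + 42
= 139 time units


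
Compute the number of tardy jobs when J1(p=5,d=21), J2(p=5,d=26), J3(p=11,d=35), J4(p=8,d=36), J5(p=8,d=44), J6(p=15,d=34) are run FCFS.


Completion vs due date:
  J1: C=5, d=21 → on time
  J2: C=10, d=26 → on time
  J3: C=21, d=35 → on time
  J4: C=29, d=36 → on time
  J5: C=37, d=44 → on time
  J6: C=52, d=34 → TARDY
Tardy jobs: J6
Count = 1


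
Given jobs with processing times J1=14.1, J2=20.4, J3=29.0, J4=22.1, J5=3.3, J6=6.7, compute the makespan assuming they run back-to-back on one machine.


Sequential makespan: sum all processing times
= 14.1 + 20.4 + 29.0 + 22.1 + 3.3 + 6.7
= 95.6 time units


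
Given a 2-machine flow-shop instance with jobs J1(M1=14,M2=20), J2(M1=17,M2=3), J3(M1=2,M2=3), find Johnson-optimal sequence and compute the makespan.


Johnson's rule:
Group 1 (M1≤M2, sort by M1): ['J3', 'J1']
Group 2 (M1>M2, sort desc M2): ['J2']
Sequence: J3 → J1 → J2
Makespan calculation:
  J3: M1 done=2, M2 done=5
  J1: M1 done=16, M2 done=36
  J2: M1 done=33, M2 done=39
= Sequence: J3 → J1 → J2, Makespan: 39


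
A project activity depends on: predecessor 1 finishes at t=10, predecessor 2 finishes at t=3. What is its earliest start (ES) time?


ES = max of all predecessor completion times
Predecessors: [10, 3]
ES = max(10, 3)
= 10


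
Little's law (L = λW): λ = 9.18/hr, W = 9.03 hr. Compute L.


Little's law: L = λ × W
= 9.18 × 9.03
= 82.90


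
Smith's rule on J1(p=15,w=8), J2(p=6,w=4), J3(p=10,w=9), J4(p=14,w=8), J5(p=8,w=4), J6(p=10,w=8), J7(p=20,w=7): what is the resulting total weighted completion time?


WSPT order (by p/w): J3 → J6 → J2 → J4 → J1 → J5 → J7
  J3: C=10, w·C=9×10=90
  J6: C=20, w·C=8×20=160
  J2: C=26, w·C=4×26=104
  J4: C=40, w·C=8×40=320
  J1: C=55, w·C=8×55=440
  J5: C=63, w·C=4×63=252
  J7: C=83, w·C=7×83=581
Σ w·C = 1947
= 1947


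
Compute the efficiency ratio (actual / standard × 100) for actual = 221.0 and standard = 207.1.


Efficiency = (actual / standard) × 100
= (221.0 / 207.1) × 100
= 106.7%


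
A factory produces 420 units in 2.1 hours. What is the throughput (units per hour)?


Throughput = units / time
= 420 / 2.1
= 200.0 units/hour


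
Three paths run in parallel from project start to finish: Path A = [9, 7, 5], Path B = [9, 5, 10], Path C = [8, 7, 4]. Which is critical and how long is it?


Path A: 9 + 7 + 5 = 21
Path B: 9 + 5 + 10 = 24
Path C: 8 + 7 + 4 = 19
Critical path = longest = max(21, 24, 19)
= 24 (Path B)


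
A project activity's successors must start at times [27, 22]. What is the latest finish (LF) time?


LF = min of all successor start times
Successors start at: [27, 22]
LF = min(27, 22)
= 22


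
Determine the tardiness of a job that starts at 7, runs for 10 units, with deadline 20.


Completion = start + processing = 7 + 10 = 17
Tardiness = max(0, C - d) = max(0, 17 - 20)
= max(0, -3)
= 0


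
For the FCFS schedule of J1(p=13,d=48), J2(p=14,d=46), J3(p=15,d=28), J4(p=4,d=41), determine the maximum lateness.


Lateness per job (L = C - d):
  J1: C=13, d=48, L=-35
  J2: C=27, d=46, L=-19
  J3: C=42, d=28, L=14
  J4: C=46, d=41, L=5
Lmax = max(-35, -19, 14, 5)
= 14


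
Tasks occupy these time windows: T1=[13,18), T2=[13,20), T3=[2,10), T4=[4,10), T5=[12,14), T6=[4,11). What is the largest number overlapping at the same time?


Check each time point for overlaps:
  t=4: 3 tasks active (T3, T4, T6)
Max concurrent = 3


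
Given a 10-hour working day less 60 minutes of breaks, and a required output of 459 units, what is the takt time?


Available = 10×60 - 60 = 540 min
Takt time = 540 / 459
= 1.18 min/unit


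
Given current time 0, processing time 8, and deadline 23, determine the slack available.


Slack = due - current_time - processing
= 23 - 0 - 8
= 15


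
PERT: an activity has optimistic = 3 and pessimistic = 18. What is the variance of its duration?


σ² = ((p - o) / 6)² = (p - o)² / 36
= (18 - 3)² / 36
= 15² / 36
= 225 / 36
= 6.2500


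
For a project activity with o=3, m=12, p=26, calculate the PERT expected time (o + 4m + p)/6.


te = (o + 4m + p) / 6
= (3 + 4×12 + 26) / 6
= (3 + 48 + 26) / 6
= 77 / 6
= 12.83


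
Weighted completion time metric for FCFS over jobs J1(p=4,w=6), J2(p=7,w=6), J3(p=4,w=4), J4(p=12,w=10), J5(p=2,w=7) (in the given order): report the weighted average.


Completion times:
  J1: C=4, w×C=6×4=24
  J2: C=11, w×C=6×11=66
  J3: C=15, w×C=4×15=60
  J4: C=27, w×C=10×27=270
  J5: C=29, w×C=7×29=203
Sum w×C = 623
Sum w = 33
Weighted avg = 623/33
= 18.88


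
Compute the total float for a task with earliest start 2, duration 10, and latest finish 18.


EF = ES + duration = 2 + 10 = 12
LS = LF - duration = 18 - 10 = 8
Total Float = LF - EF = 18 - 12
(or LS - ES = 8 - 2)
= 6


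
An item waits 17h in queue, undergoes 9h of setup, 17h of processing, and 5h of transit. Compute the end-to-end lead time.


Lead time = queue + setup + processing + transit
= 17 + 9 + 17 + 5
= 48 hours


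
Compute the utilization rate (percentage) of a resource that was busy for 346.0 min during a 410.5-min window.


Utilization = busy / total × 100
= 346.0 / 410.5 × 100
= 84.3%


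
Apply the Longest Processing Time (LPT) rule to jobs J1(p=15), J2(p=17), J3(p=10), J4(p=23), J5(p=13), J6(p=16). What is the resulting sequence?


LPT: sort by longest processing time first
  J4: p=23
  J2: p=17
  J6: p=16
  J1: p=15
  J5: p=13
  J3: p=10
Order: J4 → J2 → J6 → J1 → J5 → J3


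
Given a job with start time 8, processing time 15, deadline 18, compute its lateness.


Completion = 8 + 15 = 23
Lateness = C - d = 23 - 18
= 5


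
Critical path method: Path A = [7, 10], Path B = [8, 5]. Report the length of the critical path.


Path A: 7 + 10 = 17
Path B: 8 + 5 = 13
Critical path = longest = max(17, 13)
= 17 (Path A)


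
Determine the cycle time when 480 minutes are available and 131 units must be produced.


Cycle time = available time / demand
= 480 / 131
= 3.66 min/unit


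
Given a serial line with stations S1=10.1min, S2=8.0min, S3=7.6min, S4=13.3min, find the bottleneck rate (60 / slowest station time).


Bottleneck = longest station time
Station times: [10.1, 8.0, 7.6, 13.3]
Max = 13.3 min
Rate = 60 / 13.3
= 4.51 units/hour (bottleneck: 13.3min)


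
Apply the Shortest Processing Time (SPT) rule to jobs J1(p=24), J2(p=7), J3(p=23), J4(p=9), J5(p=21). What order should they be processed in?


SPT: sort by shortest processing time
  J2: p=7
  J4: p=9
  J5: p=21
  J3: p=23
  J1: p=24
Order: J2 → J4 → J5 → J3 → J1


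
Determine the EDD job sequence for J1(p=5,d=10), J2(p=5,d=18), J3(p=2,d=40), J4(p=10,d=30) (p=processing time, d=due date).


EDD: sort by earliest due date
  J1: d=10, p=5
  J2: d=18, p=5
  J4: d=30, p=10
  J3: d=40, p=2
Order: J1 → J2 → J4 → J3


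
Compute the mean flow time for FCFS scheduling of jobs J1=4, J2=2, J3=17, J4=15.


Completion times:
  J1: completes at 4
  J2: completes at 6
  J3: completes at 23
  J4: completes at 38
Sum = 71
Average = 71/4
= 17.75


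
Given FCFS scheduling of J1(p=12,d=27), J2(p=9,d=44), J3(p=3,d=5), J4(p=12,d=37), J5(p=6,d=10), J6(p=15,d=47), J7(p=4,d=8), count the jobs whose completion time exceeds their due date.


Completion vs due date:
  J1: C=12, d=27 → on time
  J2: C=21, d=44 → on time
  J3: C=24, d=5 → TARDY
  J4: C=36, d=37 → on time
  J5: C=42, d=10 → TARDY
  J6: C=57, d=47 → TARDY
  J7: C=61, d=8 → TARDY
Tardy jobs: J3, J5, J6, J7
Count = 4


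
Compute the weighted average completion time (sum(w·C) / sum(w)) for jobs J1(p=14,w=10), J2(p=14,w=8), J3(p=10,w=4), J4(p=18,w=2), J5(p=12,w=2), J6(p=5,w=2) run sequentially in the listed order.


Completion times:
  J1: C=14, w×C=10×14=140
  J2: C=28, w×C=8×28=224
  J3: C=38, w×C=4×38=152
  J4: C=56, w×C=2×56=112
  J5: C=68, w×C=2×68=136
  J6: C=73, w×C=2×73=146
Sum w×C = 910
Sum w = 28
Weighted avg = 910/28
= 32.50


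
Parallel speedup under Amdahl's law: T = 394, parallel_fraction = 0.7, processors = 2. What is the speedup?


Amdahl's law: T_p = T × ((1-p) + p/N)
= 394 × ((1-0.7) + 0.7/2)
= 394 × (0.30 + 0.3500)
= 394 × 0.6500
= 256.10
Speedup = 394/256.10
= 1.54×


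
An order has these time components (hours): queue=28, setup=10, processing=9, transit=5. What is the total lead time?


Lead time = queue + setup + processing + transit
= 28 + 10 + 9 + 5
= 52 hours


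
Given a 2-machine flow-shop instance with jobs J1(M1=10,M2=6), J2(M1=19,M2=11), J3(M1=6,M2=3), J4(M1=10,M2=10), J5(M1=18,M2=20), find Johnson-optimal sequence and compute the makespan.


Johnson's rule:
Group 1 (M1≤M2, sort by M1): ['J4', 'J5']
Group 2 (M1>M2, sort desc M2): ['J2', 'J1', 'J3']
Sequence: J4 → J5 → J2 → J1 → J3
Makespan calculation:
  J4: M1 done=10, M2 done=20
  J5: M1 done=28, M2 done=48
  J2: M1 done=47, M2 done=59
  J1: M1 done=57, M2 done=65
  J3: M1 done=63, M2 done=68
= Sequence: J4 → J5 → J2 → J1 → J3, Makespan: 68


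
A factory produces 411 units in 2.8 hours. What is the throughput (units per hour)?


Throughput = units / time
= 411 / 2.8
= 146.8 units/hour


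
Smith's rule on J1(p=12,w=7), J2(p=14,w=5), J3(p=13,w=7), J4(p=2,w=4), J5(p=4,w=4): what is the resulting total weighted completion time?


WSPT order (by p/w): J4 → J5 → J1 → J3 → J2
  J4: C=2, w·C=4×2=8
  J5: C=6, w·C=4×6=24
  J1: C=18, w·C=7×18=126
  J3: C=31, w·C=7×31=217
  J2: C=45, w·C=5×45=225
Σ w·C = 600
= 600


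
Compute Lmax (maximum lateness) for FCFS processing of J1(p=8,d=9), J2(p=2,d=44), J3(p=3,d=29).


Lateness per job (L = C - d):
  J1: C=8, d=9, L=-1
  J2: C=10, d=44, L=-34
  J3: C=13, d=29, L=-16
Lmax = max(-1, -34, -16)
= -1


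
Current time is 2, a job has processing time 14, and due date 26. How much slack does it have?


Slack = due - current_time - processing
= 26 - 2 - 14
= 10


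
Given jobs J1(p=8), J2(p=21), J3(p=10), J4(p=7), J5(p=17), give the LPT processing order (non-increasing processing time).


LPT: sort by longest processing time first
  J2: p=21
  J5: p=17
  J3: p=10
  J1: p=8
  J4: p=7
Order: J2 → J5 → J3 → J1 → J4


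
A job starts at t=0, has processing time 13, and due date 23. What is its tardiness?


Completion = start + processing = 0 + 13 = 13
Tardiness = max(0, C - d) = max(0, 13 - 23)
= max(0, -10)
= 0


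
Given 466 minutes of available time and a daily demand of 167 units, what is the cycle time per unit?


Cycle time = available time / demand
= 466 / 167
= 2.79 min/unit


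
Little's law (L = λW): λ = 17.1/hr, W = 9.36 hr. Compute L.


Little's law: L = λ × W
= 17.1 × 9.36
= 160.06


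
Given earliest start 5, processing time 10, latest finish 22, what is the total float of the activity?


EF = ES + duration = 5 + 10 = 15
LS = LF - duration = 22 - 10 = 12
Total Float = LF - EF = 22 - 15
(or LS - ES = 12 - 5)
= 7


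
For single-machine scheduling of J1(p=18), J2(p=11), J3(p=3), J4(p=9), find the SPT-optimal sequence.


SPT: sort by shortest processing time
  J3: p=3
  J4: p=9
  J2: p=11
  J1: p=18
Order: J3 → J4 → J2 → J1


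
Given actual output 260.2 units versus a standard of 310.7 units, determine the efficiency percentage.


Efficiency = (actual / standard) × 100
= (260.2 / 310.7) × 100
= 83.7%


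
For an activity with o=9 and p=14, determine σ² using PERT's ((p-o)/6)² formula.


σ² = ((p - o) / 6)² = (p - o)² / 36
= (14 - 9)² / 36
= 5² / 36
= 25 / 36
= 0.6944


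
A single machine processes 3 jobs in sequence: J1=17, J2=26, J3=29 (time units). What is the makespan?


Sequential makespan: sum all processing times
= 17 + 26 + 29
= 72 time units


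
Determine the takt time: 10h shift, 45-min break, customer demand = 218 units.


Available = 10×60 - 45 = 555 min
Takt time = 555 / 218
= 2.55 min/unit


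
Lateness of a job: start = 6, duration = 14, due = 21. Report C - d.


Completion = 6 + 14 = 20
Lateness = C - d = 20 - 21
= -1


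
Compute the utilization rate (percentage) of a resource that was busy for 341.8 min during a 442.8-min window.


Utilization = busy / total × 100
= 341.8 / 442.8 × 100
= 77.2%


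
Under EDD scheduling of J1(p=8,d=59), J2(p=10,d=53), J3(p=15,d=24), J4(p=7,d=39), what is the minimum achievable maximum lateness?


EDD order: J3 → J4 → J2 → J1
Completion and lateness:
  J3: C=15, d=24, L=15-24=-9
  J4: C=22, d=39, L=22-39=-17
  J2: C=32, d=53, L=32-53=-21
  J1: C=40, d=59, L=40-59=-19
Lmax = max(-9, -17, -21, -19)
= -9


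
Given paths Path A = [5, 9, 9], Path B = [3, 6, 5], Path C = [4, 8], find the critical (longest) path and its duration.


Path A: 5 + 9 + 9 = 23
Path B: 3 + 6 + 5 = 14
Path C: 4 + 8 = 12
Critical path = longest = max(23, 14, 12)
= 23 (Path A)


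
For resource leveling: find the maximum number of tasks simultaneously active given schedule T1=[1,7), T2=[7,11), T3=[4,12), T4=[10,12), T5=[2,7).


Check each time point for overlaps:
  t=4: 3 tasks active (T1, T3, T5)
Max concurrent = 3


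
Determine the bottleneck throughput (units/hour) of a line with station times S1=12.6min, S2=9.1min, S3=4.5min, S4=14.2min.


Bottleneck = longest station time
Station times: [12.6, 9.1, 4.5, 14.2]
Max = 14.2 min
Rate = 60 / 14.2
= 4.23 units/hour (bottleneck: 14.2min)


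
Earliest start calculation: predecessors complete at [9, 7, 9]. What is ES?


ES = max of all predecessor completion times
Predecessors: [9, 7, 9]
ES = max(9, 7, 9)
= 9


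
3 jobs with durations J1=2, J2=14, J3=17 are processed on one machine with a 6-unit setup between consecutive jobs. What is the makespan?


Makespan = Σ processing + (n-1) × setup
= (2 + 14 + 17) + (3-1)×6
= 33 + 12
= 45 time units


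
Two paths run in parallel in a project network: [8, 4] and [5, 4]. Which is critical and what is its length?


Path A: 8 + 4 = 12
Path B: 5 + 4 = 9
Critical path = longest = max(12, 9)
= 12 (Path A)


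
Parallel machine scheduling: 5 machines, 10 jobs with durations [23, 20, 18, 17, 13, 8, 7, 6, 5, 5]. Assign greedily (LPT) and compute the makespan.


Jobs (LPT sorted): [23, 20, 18, 17, 13, 8, 7, 6, 5, 5]
Machines: 5
  J=23 → Machine 1 (load: 0+23=23)
  J=20 → Machine 2 (load: 0+20=20)
  J=18 → Machine 3 (load: 0+18=18)
  J=17 → Machine 4 (load: 0+17=17)
  J=13 → Machine 5 (load: 0+13=13)
  J=8 → Machine 5 (load: 13+8=21)
  J=7 → Machine 4 (load: 17+7=24)
  J=6 → Machine 3 (load: 18+6=24)
  J=5 → Machine 2 (load: 20+5=25)
  J=5 → Machine 5 (load: 21+5=26)
Machine loads: [23, 25, 24, 24, 26]
Makespan = max = 26 time units


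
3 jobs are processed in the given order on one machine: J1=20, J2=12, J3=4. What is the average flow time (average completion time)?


Completion times:
  J1: completes at 20
  J2: completes at 32
  J3: completes at 36
Sum = 88
Average = 88/3
= 29.33


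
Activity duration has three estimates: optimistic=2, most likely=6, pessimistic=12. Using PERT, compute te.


te = (o + 4m + p) / 6
= (2 + 4×6 + 12) / 6
= (2 + 24 + 12) / 6
= 38 / 6
= 6.33


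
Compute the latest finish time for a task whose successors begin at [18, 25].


LF = min of all successor start times
Successors start at: [18, 25]
LF = min(18, 25)
= 18


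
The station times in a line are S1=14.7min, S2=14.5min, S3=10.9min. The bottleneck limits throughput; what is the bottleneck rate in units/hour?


Bottleneck = longest station time
Station times: [14.7, 14.5, 10.9]
Max = 14.7 min
Rate = 60 / 14.7
= 4.08 units/hour (bottleneck: 14.7min)


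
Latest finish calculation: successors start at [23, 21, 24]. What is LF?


LF = min of all successor start times
Successors start at: [23, 21, 24]
LF = min(23, 21, 24)
= 21


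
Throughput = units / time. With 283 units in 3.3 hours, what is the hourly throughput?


Throughput = units / time
= 283 / 3.3
= 85.8 units/hour


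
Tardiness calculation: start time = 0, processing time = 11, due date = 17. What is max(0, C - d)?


Completion = start + processing = 0 + 11 = 11
Tardiness = max(0, C - d) = max(0, 11 - 17)
= max(0, -6)
= 0


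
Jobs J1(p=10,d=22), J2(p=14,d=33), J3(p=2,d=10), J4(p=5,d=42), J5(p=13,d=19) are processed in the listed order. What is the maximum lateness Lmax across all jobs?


Lateness per job (L = C - d):
  J1: C=10, d=22, L=-12
  J2: C=24, d=33, L=-9
  J3: C=26, d=10, L=16
  J4: C=31, d=42, L=-11
  J5: C=44, d=19, L=25
Lmax = max(-12, -9, 16, -11, 25)
= 25


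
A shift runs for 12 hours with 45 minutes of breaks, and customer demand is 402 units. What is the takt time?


Available = 12×60 - 45 = 675 min
Takt time = 675 / 402
= 1.68 min/unit


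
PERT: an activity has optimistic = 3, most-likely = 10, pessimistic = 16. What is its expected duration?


te = (o + 4m + p) / 6
= (3 + 4×10 + 16) / 6
= (3 + 40 + 16) / 6
= 59 / 6
= 9.83


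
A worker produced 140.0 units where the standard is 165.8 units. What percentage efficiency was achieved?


Efficiency = (actual / standard) × 100
= (140.0 / 165.8) × 100
= 84.4%


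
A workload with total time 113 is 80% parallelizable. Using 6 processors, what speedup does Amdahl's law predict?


Amdahl's law: T_p = T × ((1-p) + p/N)
= 113 × ((1-0.8) + 0.8/6)
= 113 × (0.20 + 0.1333)
= 113 × 0.3333
= 37.67
Speedup = 113/37.67
= 3.00×


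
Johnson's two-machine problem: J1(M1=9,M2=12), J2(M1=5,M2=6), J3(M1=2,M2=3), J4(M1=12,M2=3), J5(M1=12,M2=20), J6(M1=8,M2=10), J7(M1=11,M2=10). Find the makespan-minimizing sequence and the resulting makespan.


Johnson's rule:
Group 1 (M1≤M2, sort by M1): ['J3', 'J2', 'J6', 'J1', 'J5']
Group 2 (M1>M2, sort desc M2): ['J7', 'J4']
Sequence: J3 → J2 → J6 → J1 → J5 → J7 → J4
Makespan calculation:
  J3: M1 done=2, M2 done=5
  J2: M1 done=7, M2 done=13
  J6: M1 done=15, M2 done=25
  J1: M1 done=24, M2 done=37
  J5: M1 done=36, M2 done=57
  J7: M1 done=47, M2 done=67
  J4: M1 done=59, M2 done=70
= Sequence: J3 → J2 → J6 → J1 → J5 → J7 → J4, Makespan: 70


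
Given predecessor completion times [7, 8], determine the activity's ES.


ES = max of all predecessor completion times
Predecessors: [7, 8]
ES = max(7, 8)
= 8


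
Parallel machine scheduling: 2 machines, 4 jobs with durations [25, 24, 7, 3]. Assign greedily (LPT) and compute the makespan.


Jobs (LPT sorted): [25, 24, 7, 3]
Machines: 2
  J=25 → Machine 1 (load: 0+25=25)
  J=24 → Machine 2 (load: 0+24=24)
  J=7 → Machine 2 (load: 24+7=31)
  J=3 → Machine 1 (load: 25+3=28)
Machine loads: [28, 31]
Makespan = max = 31 time units


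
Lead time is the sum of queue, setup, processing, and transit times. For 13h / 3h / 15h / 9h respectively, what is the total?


Lead time = queue + setup + processing + transit
= 13 + 3 + 15 + 9
= 40 hours


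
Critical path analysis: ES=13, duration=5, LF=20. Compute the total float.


EF = ES + duration = 13 + 5 = 18
LS = LF - duration = 20 - 5 = 15
Total Float = LF - EF = 20 - 18
(or LS - ES = 15 - 13)
= 2


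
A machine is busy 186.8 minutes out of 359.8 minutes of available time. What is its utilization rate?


Utilization = busy / total × 100
= 186.8 / 359.8 × 100
= 51.9%


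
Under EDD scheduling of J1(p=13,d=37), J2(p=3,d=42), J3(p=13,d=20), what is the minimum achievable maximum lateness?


EDD order: J3 → J1 → J2
Completion and lateness:
  J3: C=13, d=20, L=13-20=-7
  J1: C=26, d=37, L=26-37=-11
  J2: C=29, d=42, L=29-42=-13
Lmax = max(-7, -11, -13)
= -7


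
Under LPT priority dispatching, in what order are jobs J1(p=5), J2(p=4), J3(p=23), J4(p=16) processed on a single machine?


LPT: sort by longest processing time first
  J3: p=23
  J4: p=16
  J1: p=5
  J2: p=4
Order: J3 → J4 → J1 → J2
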